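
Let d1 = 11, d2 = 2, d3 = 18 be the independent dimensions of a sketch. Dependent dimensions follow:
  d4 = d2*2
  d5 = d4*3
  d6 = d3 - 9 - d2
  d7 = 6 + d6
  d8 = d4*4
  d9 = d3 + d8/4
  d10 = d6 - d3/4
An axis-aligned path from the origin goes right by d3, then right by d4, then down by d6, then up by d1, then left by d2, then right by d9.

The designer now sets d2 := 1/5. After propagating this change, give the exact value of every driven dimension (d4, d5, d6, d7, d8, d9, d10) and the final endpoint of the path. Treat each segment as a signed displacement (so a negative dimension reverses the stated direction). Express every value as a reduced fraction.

Apply edit: d2 := 1/5
  d4 = d2*2 = 2/5
  d5 = d4*3 = 6/5
  d6 = d3 - 9 - d2 = 44/5
  d7 = 6 + d6 = 74/5
  d8 = d4*4 = 8/5
  d9 = d3 + d8/4 = 92/5
  d10 = d6 - d3/4 = 43/10
Walk from origin (0, 0):
  seg 1: right by d3 = 18 → (18, 0)
  seg 2: right by d4 = 2/5 → (92/5, 0)
  seg 3: down by d6 = 44/5 → (92/5, -44/5)
  seg 4: up by d1 = 11 → (92/5, 11/5)
  seg 5: left by d2 = 1/5 → (91/5, 11/5)
  seg 6: right by d9 = 92/5 → (183/5, 11/5)

d4 = 2/5
d5 = 6/5
d6 = 44/5
d7 = 74/5
d8 = 8/5
d9 = 92/5
d10 = 43/10
endpoint = (183/5, 11/5)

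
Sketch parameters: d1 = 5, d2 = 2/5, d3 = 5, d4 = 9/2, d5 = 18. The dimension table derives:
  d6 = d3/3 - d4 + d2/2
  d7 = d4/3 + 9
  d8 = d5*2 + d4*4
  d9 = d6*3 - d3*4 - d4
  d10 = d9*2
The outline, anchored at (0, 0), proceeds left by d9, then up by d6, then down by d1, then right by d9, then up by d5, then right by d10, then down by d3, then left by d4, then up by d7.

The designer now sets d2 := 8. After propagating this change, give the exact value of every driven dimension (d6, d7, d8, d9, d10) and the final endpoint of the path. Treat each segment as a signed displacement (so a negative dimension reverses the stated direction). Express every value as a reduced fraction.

d6 = 7/6
d7 = 21/2
d8 = 54
d9 = -21
d10 = -42
endpoint = (-93/2, 59/3)

Apply edit: d2 := 8
  d6 = d3/3 - d4 + d2/2 = 7/6
  d7 = d4/3 + 9 = 21/2
  d8 = d5*2 + d4*4 = 54
  d9 = d6*3 - d3*4 - d4 = -21
  d10 = d9*2 = -42
Walk from origin (0, 0):
  seg 1: left by d9 = -21 → (21, 0)
  seg 2: up by d6 = 7/6 → (21, 7/6)
  seg 3: down by d1 = 5 → (21, -23/6)
  seg 4: right by d9 = -21 → (0, -23/6)
  seg 5: up by d5 = 18 → (0, 85/6)
  seg 6: right by d10 = -42 → (-42, 85/6)
  seg 7: down by d3 = 5 → (-42, 55/6)
  seg 8: left by d4 = 9/2 → (-93/2, 55/6)
  seg 9: up by d7 = 21/2 → (-93/2, 59/3)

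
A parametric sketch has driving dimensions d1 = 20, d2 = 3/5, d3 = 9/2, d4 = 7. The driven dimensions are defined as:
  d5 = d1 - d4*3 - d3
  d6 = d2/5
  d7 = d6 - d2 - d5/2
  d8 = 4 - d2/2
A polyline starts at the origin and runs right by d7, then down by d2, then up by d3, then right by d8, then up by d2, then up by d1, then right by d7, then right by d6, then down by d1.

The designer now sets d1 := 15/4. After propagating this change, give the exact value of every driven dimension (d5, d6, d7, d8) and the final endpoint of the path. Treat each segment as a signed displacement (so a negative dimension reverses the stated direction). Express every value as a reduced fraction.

d5 = -87/4
d6 = 3/25
d7 = 2079/200
d8 = 37/10
endpoint = (2461/100, 9/2)

Apply edit: d1 := 15/4
  d5 = d1 - d4*3 - d3 = -87/4
  d6 = d2/5 = 3/25
  d7 = d6 - d2 - d5/2 = 2079/200
  d8 = 4 - d2/2 = 37/10
Walk from origin (0, 0):
  seg 1: right by d7 = 2079/200 → (2079/200, 0)
  seg 2: down by d2 = 3/5 → (2079/200, -3/5)
  seg 3: up by d3 = 9/2 → (2079/200, 39/10)
  seg 4: right by d8 = 37/10 → (2819/200, 39/10)
  seg 5: up by d2 = 3/5 → (2819/200, 9/2)
  seg 6: up by d1 = 15/4 → (2819/200, 33/4)
  seg 7: right by d7 = 2079/200 → (2449/100, 33/4)
  seg 8: right by d6 = 3/25 → (2461/100, 33/4)
  seg 9: down by d1 = 15/4 → (2461/100, 9/2)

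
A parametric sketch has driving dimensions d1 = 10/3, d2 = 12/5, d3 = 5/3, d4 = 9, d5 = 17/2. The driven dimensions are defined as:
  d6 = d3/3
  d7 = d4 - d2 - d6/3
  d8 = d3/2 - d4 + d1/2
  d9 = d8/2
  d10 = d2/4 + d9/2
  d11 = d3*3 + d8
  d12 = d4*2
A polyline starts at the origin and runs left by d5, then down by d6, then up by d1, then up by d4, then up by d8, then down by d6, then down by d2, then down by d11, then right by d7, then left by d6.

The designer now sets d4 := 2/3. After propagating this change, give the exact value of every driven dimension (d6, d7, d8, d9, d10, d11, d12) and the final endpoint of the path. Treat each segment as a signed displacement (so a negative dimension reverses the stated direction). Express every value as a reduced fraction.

d6 = 5/9
d7 = -259/135
d8 = 11/6
d9 = 11/12
d10 = 127/120
d11 = 41/6
d12 = 4/3
endpoint = (-2963/270, -203/45)

Apply edit: d4 := 2/3
  d6 = d3/3 = 5/9
  d7 = d4 - d2 - d6/3 = -259/135
  d8 = d3/2 - d4 + d1/2 = 11/6
  d9 = d8/2 = 11/12
  d10 = d2/4 + d9/2 = 127/120
  d11 = d3*3 + d8 = 41/6
  d12 = d4*2 = 4/3
Walk from origin (0, 0):
  seg 1: left by d5 = 17/2 → (-17/2, 0)
  seg 2: down by d6 = 5/9 → (-17/2, -5/9)
  seg 3: up by d1 = 10/3 → (-17/2, 25/9)
  seg 4: up by d4 = 2/3 → (-17/2, 31/9)
  seg 5: up by d8 = 11/6 → (-17/2, 95/18)
  seg 6: down by d6 = 5/9 → (-17/2, 85/18)
  seg 7: down by d2 = 12/5 → (-17/2, 209/90)
  seg 8: down by d11 = 41/6 → (-17/2, -203/45)
  seg 9: right by d7 = -259/135 → (-2813/270, -203/45)
  seg 10: left by d6 = 5/9 → (-2963/270, -203/45)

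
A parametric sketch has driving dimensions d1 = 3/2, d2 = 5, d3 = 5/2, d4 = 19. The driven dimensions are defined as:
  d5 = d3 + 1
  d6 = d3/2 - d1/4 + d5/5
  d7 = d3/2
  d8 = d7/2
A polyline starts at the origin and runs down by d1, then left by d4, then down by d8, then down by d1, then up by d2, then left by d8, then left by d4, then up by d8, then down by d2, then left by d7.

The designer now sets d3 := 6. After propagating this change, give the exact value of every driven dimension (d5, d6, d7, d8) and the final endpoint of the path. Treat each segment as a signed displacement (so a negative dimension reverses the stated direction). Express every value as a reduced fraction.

Apply edit: d3 := 6
  d5 = d3 + 1 = 7
  d6 = d3/2 - d1/4 + d5/5 = 161/40
  d7 = d3/2 = 3
  d8 = d7/2 = 3/2
Walk from origin (0, 0):
  seg 1: down by d1 = 3/2 → (0, -3/2)
  seg 2: left by d4 = 19 → (-19, -3/2)
  seg 3: down by d8 = 3/2 → (-19, -3)
  seg 4: down by d1 = 3/2 → (-19, -9/2)
  seg 5: up by d2 = 5 → (-19, 1/2)
  seg 6: left by d8 = 3/2 → (-41/2, 1/2)
  seg 7: left by d4 = 19 → (-79/2, 1/2)
  seg 8: up by d8 = 3/2 → (-79/2, 2)
  seg 9: down by d2 = 5 → (-79/2, -3)
  seg 10: left by d7 = 3 → (-85/2, -3)

d5 = 7
d6 = 161/40
d7 = 3
d8 = 3/2
endpoint = (-85/2, -3)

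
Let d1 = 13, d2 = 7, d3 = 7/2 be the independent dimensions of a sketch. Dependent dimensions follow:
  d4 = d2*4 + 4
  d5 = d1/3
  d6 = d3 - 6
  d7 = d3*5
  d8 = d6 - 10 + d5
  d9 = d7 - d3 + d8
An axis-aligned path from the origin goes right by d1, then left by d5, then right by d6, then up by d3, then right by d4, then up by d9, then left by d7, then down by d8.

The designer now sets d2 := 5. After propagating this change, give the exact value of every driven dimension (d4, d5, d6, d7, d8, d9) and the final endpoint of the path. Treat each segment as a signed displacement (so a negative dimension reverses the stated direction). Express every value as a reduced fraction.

d4 = 24
d5 = 13/3
d6 = -5/2
d7 = 35/2
d8 = -49/6
d9 = 35/6
endpoint = (38/3, 35/2)

Apply edit: d2 := 5
  d4 = d2*4 + 4 = 24
  d5 = d1/3 = 13/3
  d6 = d3 - 6 = -5/2
  d7 = d3*5 = 35/2
  d8 = d6 - 10 + d5 = -49/6
  d9 = d7 - d3 + d8 = 35/6
Walk from origin (0, 0):
  seg 1: right by d1 = 13 → (13, 0)
  seg 2: left by d5 = 13/3 → (26/3, 0)
  seg 3: right by d6 = -5/2 → (37/6, 0)
  seg 4: up by d3 = 7/2 → (37/6, 7/2)
  seg 5: right by d4 = 24 → (181/6, 7/2)
  seg 6: up by d9 = 35/6 → (181/6, 28/3)
  seg 7: left by d7 = 35/2 → (38/3, 28/3)
  seg 8: down by d8 = -49/6 → (38/3, 35/2)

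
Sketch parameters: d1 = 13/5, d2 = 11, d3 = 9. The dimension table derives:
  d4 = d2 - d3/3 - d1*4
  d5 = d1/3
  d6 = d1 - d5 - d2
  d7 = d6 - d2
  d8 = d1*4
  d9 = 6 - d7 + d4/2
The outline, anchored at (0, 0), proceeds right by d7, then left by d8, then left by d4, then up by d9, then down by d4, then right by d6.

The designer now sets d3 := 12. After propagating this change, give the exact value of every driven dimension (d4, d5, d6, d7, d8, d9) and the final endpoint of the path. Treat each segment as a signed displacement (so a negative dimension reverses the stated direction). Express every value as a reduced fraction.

Apply edit: d3 := 12
  d4 = d2 - d3/3 - d1*4 = -17/5
  d5 = d1/3 = 13/15
  d6 = d1 - d5 - d2 = -139/15
  d7 = d6 - d2 = -304/15
  d8 = d1*4 = 52/5
  d9 = 6 - d7 + d4/2 = 737/30
Walk from origin (0, 0):
  seg 1: right by d7 = -304/15 → (-304/15, 0)
  seg 2: left by d8 = 52/5 → (-92/3, 0)
  seg 3: left by d4 = -17/5 → (-409/15, 0)
  seg 4: up by d9 = 737/30 → (-409/15, 737/30)
  seg 5: down by d4 = -17/5 → (-409/15, 839/30)
  seg 6: right by d6 = -139/15 → (-548/15, 839/30)

d4 = -17/5
d5 = 13/15
d6 = -139/15
d7 = -304/15
d8 = 52/5
d9 = 737/30
endpoint = (-548/15, 839/30)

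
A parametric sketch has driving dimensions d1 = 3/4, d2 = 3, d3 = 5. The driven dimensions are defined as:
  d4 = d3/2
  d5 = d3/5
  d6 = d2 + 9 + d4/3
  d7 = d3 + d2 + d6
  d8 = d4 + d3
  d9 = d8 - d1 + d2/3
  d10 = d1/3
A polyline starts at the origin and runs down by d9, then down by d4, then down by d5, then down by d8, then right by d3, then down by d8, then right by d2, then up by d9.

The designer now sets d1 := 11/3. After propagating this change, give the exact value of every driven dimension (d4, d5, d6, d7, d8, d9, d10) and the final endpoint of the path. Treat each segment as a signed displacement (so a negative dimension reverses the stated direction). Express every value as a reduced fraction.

Apply edit: d1 := 11/3
  d4 = d3/2 = 5/2
  d5 = d3/5 = 1
  d6 = d2 + 9 + d4/3 = 77/6
  d7 = d3 + d2 + d6 = 125/6
  d8 = d4 + d3 = 15/2
  d9 = d8 - d1 + d2/3 = 29/6
  d10 = d1/3 = 11/9
Walk from origin (0, 0):
  seg 1: down by d9 = 29/6 → (0, -29/6)
  seg 2: down by d4 = 5/2 → (0, -22/3)
  seg 3: down by d5 = 1 → (0, -25/3)
  seg 4: down by d8 = 15/2 → (0, -95/6)
  seg 5: right by d3 = 5 → (5, -95/6)
  seg 6: down by d8 = 15/2 → (5, -70/3)
  seg 7: right by d2 = 3 → (8, -70/3)
  seg 8: up by d9 = 29/6 → (8, -37/2)

d4 = 5/2
d5 = 1
d6 = 77/6
d7 = 125/6
d8 = 15/2
d9 = 29/6
d10 = 11/9
endpoint = (8, -37/2)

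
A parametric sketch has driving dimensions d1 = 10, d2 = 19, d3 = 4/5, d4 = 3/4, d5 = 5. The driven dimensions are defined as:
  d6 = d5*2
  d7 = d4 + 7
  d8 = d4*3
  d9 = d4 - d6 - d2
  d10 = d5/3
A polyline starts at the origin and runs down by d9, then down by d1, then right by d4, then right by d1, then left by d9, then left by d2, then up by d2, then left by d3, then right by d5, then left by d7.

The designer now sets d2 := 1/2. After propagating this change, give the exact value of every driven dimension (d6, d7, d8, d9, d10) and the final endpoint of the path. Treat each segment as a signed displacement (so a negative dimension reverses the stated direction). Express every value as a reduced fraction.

Apply edit: d2 := 1/2
  d6 = d5*2 = 10
  d7 = d4 + 7 = 31/4
  d8 = d4*3 = 9/4
  d9 = d4 - d6 - d2 = -39/4
  d10 = d5/3 = 5/3
Walk from origin (0, 0):
  seg 1: down by d9 = -39/4 → (0, 39/4)
  seg 2: down by d1 = 10 → (0, -1/4)
  seg 3: right by d4 = 3/4 → (3/4, -1/4)
  seg 4: right by d1 = 10 → (43/4, -1/4)
  seg 5: left by d9 = -39/4 → (41/2, -1/4)
  seg 6: left by d2 = 1/2 → (20, -1/4)
  seg 7: up by d2 = 1/2 → (20, 1/4)
  seg 8: left by d3 = 4/5 → (96/5, 1/4)
  seg 9: right by d5 = 5 → (121/5, 1/4)
  seg 10: left by d7 = 31/4 → (329/20, 1/4)

d6 = 10
d7 = 31/4
d8 = 9/4
d9 = -39/4
d10 = 5/3
endpoint = (329/20, 1/4)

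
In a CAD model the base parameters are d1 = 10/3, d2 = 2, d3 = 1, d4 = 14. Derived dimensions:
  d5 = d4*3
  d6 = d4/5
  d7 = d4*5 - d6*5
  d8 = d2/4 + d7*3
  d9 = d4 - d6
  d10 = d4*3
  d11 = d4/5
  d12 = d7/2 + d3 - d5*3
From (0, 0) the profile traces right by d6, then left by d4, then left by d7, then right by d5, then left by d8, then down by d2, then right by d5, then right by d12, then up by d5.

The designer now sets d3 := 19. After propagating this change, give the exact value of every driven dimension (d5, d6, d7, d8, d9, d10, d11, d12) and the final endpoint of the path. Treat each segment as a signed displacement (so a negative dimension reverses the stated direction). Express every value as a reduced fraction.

d5 = 42
d6 = 14/5
d7 = 56
d8 = 337/2
d9 = 56/5
d10 = 42
d11 = 14/5
d12 = -79
endpoint = (-2307/10, 40)

Apply edit: d3 := 19
  d5 = d4*3 = 42
  d6 = d4/5 = 14/5
  d7 = d4*5 - d6*5 = 56
  d8 = d2/4 + d7*3 = 337/2
  d9 = d4 - d6 = 56/5
  d10 = d4*3 = 42
  d11 = d4/5 = 14/5
  d12 = d7/2 + d3 - d5*3 = -79
Walk from origin (0, 0):
  seg 1: right by d6 = 14/5 → (14/5, 0)
  seg 2: left by d4 = 14 → (-56/5, 0)
  seg 3: left by d7 = 56 → (-336/5, 0)
  seg 4: right by d5 = 42 → (-126/5, 0)
  seg 5: left by d8 = 337/2 → (-1937/10, 0)
  seg 6: down by d2 = 2 → (-1937/10, -2)
  seg 7: right by d5 = 42 → (-1517/10, -2)
  seg 8: right by d12 = -79 → (-2307/10, -2)
  seg 9: up by d5 = 42 → (-2307/10, 40)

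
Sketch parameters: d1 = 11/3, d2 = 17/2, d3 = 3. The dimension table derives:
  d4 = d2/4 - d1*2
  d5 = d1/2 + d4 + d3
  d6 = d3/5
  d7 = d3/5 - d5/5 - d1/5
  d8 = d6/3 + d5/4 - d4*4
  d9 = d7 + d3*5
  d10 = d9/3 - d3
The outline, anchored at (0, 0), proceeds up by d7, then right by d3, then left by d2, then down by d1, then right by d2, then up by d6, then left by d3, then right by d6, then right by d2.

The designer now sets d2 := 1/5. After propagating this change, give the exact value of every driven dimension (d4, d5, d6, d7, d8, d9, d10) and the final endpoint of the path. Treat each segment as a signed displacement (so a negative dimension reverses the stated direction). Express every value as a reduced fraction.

d4 = -437/60
d5 = -49/20
d6 = 3/5
d7 = 107/300
d8 = 6893/240
d9 = 4607/300
d10 = 1907/900
endpoint = (4/5, -271/100)

Apply edit: d2 := 1/5
  d4 = d2/4 - d1*2 = -437/60
  d5 = d1/2 + d4 + d3 = -49/20
  d6 = d3/5 = 3/5
  d7 = d3/5 - d5/5 - d1/5 = 107/300
  d8 = d6/3 + d5/4 - d4*4 = 6893/240
  d9 = d7 + d3*5 = 4607/300
  d10 = d9/3 - d3 = 1907/900
Walk from origin (0, 0):
  seg 1: up by d7 = 107/300 → (0, 107/300)
  seg 2: right by d3 = 3 → (3, 107/300)
  seg 3: left by d2 = 1/5 → (14/5, 107/300)
  seg 4: down by d1 = 11/3 → (14/5, -331/100)
  seg 5: right by d2 = 1/5 → (3, -331/100)
  seg 6: up by d6 = 3/5 → (3, -271/100)
  seg 7: left by d3 = 3 → (0, -271/100)
  seg 8: right by d6 = 3/5 → (3/5, -271/100)
  seg 9: right by d2 = 1/5 → (4/5, -271/100)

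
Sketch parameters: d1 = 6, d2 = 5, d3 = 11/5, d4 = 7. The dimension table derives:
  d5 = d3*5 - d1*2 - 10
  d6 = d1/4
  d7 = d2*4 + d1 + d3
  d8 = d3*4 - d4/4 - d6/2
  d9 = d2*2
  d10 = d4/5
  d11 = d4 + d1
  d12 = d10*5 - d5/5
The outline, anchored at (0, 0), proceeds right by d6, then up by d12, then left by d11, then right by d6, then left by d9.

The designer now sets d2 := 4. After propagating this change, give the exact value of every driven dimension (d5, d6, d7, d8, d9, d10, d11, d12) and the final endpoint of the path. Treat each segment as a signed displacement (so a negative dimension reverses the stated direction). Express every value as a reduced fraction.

Apply edit: d2 := 4
  d5 = d3*5 - d1*2 - 10 = -11
  d6 = d1/4 = 3/2
  d7 = d2*4 + d1 + d3 = 121/5
  d8 = d3*4 - d4/4 - d6/2 = 63/10
  d9 = d2*2 = 8
  d10 = d4/5 = 7/5
  d11 = d4 + d1 = 13
  d12 = d10*5 - d5/5 = 46/5
Walk from origin (0, 0):
  seg 1: right by d6 = 3/2 → (3/2, 0)
  seg 2: up by d12 = 46/5 → (3/2, 46/5)
  seg 3: left by d11 = 13 → (-23/2, 46/5)
  seg 4: right by d6 = 3/2 → (-10, 46/5)
  seg 5: left by d9 = 8 → (-18, 46/5)

d5 = -11
d6 = 3/2
d7 = 121/5
d8 = 63/10
d9 = 8
d10 = 7/5
d11 = 13
d12 = 46/5
endpoint = (-18, 46/5)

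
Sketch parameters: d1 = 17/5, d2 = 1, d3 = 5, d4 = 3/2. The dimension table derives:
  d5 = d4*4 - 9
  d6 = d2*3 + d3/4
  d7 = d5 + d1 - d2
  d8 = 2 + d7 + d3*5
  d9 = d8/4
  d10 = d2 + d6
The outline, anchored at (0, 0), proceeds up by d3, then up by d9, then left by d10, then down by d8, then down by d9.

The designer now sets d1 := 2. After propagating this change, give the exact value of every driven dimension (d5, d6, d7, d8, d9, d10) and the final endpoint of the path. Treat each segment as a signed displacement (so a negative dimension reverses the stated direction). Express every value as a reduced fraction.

Apply edit: d1 := 2
  d5 = d4*4 - 9 = -3
  d6 = d2*3 + d3/4 = 17/4
  d7 = d5 + d1 - d2 = -2
  d8 = 2 + d7 + d3*5 = 25
  d9 = d8/4 = 25/4
  d10 = d2 + d6 = 21/4
Walk from origin (0, 0):
  seg 1: up by d3 = 5 → (0, 5)
  seg 2: up by d9 = 25/4 → (0, 45/4)
  seg 3: left by d10 = 21/4 → (-21/4, 45/4)
  seg 4: down by d8 = 25 → (-21/4, -55/4)
  seg 5: down by d9 = 25/4 → (-21/4, -20)

d5 = -3
d6 = 17/4
d7 = -2
d8 = 25
d9 = 25/4
d10 = 21/4
endpoint = (-21/4, -20)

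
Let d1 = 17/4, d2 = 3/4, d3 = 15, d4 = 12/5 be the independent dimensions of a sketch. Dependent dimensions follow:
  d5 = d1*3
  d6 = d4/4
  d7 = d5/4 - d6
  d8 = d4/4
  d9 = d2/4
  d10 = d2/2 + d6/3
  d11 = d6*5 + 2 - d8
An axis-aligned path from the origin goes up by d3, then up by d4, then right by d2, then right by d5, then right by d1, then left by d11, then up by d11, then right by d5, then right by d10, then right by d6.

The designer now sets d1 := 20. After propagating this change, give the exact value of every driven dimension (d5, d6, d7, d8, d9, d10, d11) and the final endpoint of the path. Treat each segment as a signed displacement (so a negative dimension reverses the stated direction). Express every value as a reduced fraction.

Apply edit: d1 := 20
  d5 = d1*3 = 60
  d6 = d4/4 = 3/5
  d7 = d5/4 - d6 = 72/5
  d8 = d4/4 = 3/5
  d9 = d2/4 = 3/16
  d10 = d2/2 + d6/3 = 23/40
  d11 = d6*5 + 2 - d8 = 22/5
Walk from origin (0, 0):
  seg 1: up by d3 = 15 → (0, 15)
  seg 2: up by d4 = 12/5 → (0, 87/5)
  seg 3: right by d2 = 3/4 → (3/4, 87/5)
  seg 4: right by d5 = 60 → (243/4, 87/5)
  seg 5: right by d1 = 20 → (323/4, 87/5)
  seg 6: left by d11 = 22/5 → (1527/20, 87/5)
  seg 7: up by d11 = 22/5 → (1527/20, 109/5)
  seg 8: right by d5 = 60 → (2727/20, 109/5)
  seg 9: right by d10 = 23/40 → (5477/40, 109/5)
  seg 10: right by d6 = 3/5 → (5501/40, 109/5)

d5 = 60
d6 = 3/5
d7 = 72/5
d8 = 3/5
d9 = 3/16
d10 = 23/40
d11 = 22/5
endpoint = (5501/40, 109/5)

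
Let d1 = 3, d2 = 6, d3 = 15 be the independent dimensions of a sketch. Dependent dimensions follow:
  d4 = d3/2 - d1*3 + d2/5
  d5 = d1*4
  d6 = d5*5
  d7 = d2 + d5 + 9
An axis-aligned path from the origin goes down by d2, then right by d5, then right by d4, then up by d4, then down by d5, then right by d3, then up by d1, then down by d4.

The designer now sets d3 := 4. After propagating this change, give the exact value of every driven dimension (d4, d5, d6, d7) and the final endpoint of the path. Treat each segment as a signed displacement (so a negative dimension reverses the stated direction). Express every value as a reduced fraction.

Apply edit: d3 := 4
  d4 = d3/2 - d1*3 + d2/5 = -29/5
  d5 = d1*4 = 12
  d6 = d5*5 = 60
  d7 = d2 + d5 + 9 = 27
Walk from origin (0, 0):
  seg 1: down by d2 = 6 → (0, -6)
  seg 2: right by d5 = 12 → (12, -6)
  seg 3: right by d4 = -29/5 → (31/5, -6)
  seg 4: up by d4 = -29/5 → (31/5, -59/5)
  seg 5: down by d5 = 12 → (31/5, -119/5)
  seg 6: right by d3 = 4 → (51/5, -119/5)
  seg 7: up by d1 = 3 → (51/5, -104/5)
  seg 8: down by d4 = -29/5 → (51/5, -15)

d4 = -29/5
d5 = 12
d6 = 60
d7 = 27
endpoint = (51/5, -15)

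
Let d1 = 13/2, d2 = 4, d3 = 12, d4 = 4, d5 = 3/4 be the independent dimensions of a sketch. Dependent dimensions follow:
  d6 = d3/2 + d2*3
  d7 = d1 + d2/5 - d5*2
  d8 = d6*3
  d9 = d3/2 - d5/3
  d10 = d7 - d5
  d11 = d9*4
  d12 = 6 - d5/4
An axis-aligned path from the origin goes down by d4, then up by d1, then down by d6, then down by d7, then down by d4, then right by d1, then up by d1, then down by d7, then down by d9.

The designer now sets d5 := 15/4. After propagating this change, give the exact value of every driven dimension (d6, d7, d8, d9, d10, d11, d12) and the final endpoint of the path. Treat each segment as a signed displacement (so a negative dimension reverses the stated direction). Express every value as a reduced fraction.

Apply edit: d5 := 15/4
  d6 = d3/2 + d2*3 = 18
  d7 = d1 + d2/5 - d5*2 = -1/5
  d8 = d6*3 = 54
  d9 = d3/2 - d5/3 = 19/4
  d10 = d7 - d5 = -79/20
  d11 = d9*4 = 19
  d12 = 6 - d5/4 = 81/16
Walk from origin (0, 0):
  seg 1: down by d4 = 4 → (0, -4)
  seg 2: up by d1 = 13/2 → (0, 5/2)
  seg 3: down by d6 = 18 → (0, -31/2)
  seg 4: down by d7 = -1/5 → (0, -153/10)
  seg 5: down by d4 = 4 → (0, -193/10)
  seg 6: right by d1 = 13/2 → (13/2, -193/10)
  seg 7: up by d1 = 13/2 → (13/2, -64/5)
  seg 8: down by d7 = -1/5 → (13/2, -63/5)
  seg 9: down by d9 = 19/4 → (13/2, -347/20)

d6 = 18
d7 = -1/5
d8 = 54
d9 = 19/4
d10 = -79/20
d11 = 19
d12 = 81/16
endpoint = (13/2, -347/20)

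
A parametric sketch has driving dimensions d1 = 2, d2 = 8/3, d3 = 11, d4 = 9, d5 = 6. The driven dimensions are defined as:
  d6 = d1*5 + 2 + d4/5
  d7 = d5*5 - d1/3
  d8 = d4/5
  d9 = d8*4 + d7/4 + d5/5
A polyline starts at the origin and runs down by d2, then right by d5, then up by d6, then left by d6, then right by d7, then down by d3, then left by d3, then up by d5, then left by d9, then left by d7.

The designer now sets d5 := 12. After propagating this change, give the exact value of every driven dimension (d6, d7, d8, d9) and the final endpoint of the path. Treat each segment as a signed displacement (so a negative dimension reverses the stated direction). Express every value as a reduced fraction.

d6 = 69/5
d7 = 178/3
d8 = 9/5
d9 = 733/30
endpoint = (-1117/30, 182/15)

Apply edit: d5 := 12
  d6 = d1*5 + 2 + d4/5 = 69/5
  d7 = d5*5 - d1/3 = 178/3
  d8 = d4/5 = 9/5
  d9 = d8*4 + d7/4 + d5/5 = 733/30
Walk from origin (0, 0):
  seg 1: down by d2 = 8/3 → (0, -8/3)
  seg 2: right by d5 = 12 → (12, -8/3)
  seg 3: up by d6 = 69/5 → (12, 167/15)
  seg 4: left by d6 = 69/5 → (-9/5, 167/15)
  seg 5: right by d7 = 178/3 → (863/15, 167/15)
  seg 6: down by d3 = 11 → (863/15, 2/15)
  seg 7: left by d3 = 11 → (698/15, 2/15)
  seg 8: up by d5 = 12 → (698/15, 182/15)
  seg 9: left by d9 = 733/30 → (221/10, 182/15)
  seg 10: left by d7 = 178/3 → (-1117/30, 182/15)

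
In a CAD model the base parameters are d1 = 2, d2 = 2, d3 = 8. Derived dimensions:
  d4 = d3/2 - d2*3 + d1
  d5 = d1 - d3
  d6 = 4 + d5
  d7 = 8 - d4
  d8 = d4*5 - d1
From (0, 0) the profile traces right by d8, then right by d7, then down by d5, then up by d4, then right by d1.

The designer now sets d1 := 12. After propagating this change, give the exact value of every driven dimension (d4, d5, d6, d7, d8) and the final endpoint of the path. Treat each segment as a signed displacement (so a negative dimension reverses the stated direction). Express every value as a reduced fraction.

Apply edit: d1 := 12
  d4 = d3/2 - d2*3 + d1 = 10
  d5 = d1 - d3 = 4
  d6 = 4 + d5 = 8
  d7 = 8 - d4 = -2
  d8 = d4*5 - d1 = 38
Walk from origin (0, 0):
  seg 1: right by d8 = 38 → (38, 0)
  seg 2: right by d7 = -2 → (36, 0)
  seg 3: down by d5 = 4 → (36, -4)
  seg 4: up by d4 = 10 → (36, 6)
  seg 5: right by d1 = 12 → (48, 6)

d4 = 10
d5 = 4
d6 = 8
d7 = -2
d8 = 38
endpoint = (48, 6)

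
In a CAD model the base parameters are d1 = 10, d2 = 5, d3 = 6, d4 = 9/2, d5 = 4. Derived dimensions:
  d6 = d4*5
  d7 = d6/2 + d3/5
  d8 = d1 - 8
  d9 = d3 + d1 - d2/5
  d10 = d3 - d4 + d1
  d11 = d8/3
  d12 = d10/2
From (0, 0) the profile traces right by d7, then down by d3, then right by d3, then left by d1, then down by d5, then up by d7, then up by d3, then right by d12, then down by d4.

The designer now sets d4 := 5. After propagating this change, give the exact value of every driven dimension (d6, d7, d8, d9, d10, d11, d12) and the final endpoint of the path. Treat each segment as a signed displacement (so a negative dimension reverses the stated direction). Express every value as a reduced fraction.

Apply edit: d4 := 5
  d6 = d4*5 = 25
  d7 = d6/2 + d3/5 = 137/10
  d8 = d1 - 8 = 2
  d9 = d3 + d1 - d2/5 = 15
  d10 = d3 - d4 + d1 = 11
  d11 = d8/3 = 2/3
  d12 = d10/2 = 11/2
Walk from origin (0, 0):
  seg 1: right by d7 = 137/10 → (137/10, 0)
  seg 2: down by d3 = 6 → (137/10, -6)
  seg 3: right by d3 = 6 → (197/10, -6)
  seg 4: left by d1 = 10 → (97/10, -6)
  seg 5: down by d5 = 4 → (97/10, -10)
  seg 6: up by d7 = 137/10 → (97/10, 37/10)
  seg 7: up by d3 = 6 → (97/10, 97/10)
  seg 8: right by d12 = 11/2 → (76/5, 97/10)
  seg 9: down by d4 = 5 → (76/5, 47/10)

d6 = 25
d7 = 137/10
d8 = 2
d9 = 15
d10 = 11
d11 = 2/3
d12 = 11/2
endpoint = (76/5, 47/10)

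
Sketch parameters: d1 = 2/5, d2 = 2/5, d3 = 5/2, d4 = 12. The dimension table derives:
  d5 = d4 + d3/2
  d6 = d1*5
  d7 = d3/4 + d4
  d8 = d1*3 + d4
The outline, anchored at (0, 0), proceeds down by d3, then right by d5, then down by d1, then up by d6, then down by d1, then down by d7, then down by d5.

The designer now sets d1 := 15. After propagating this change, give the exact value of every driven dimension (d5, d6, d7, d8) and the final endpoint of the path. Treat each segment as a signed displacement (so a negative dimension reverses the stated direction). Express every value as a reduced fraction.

d5 = 53/4
d6 = 75
d7 = 101/8
d8 = 57
endpoint = (53/4, 133/8)

Apply edit: d1 := 15
  d5 = d4 + d3/2 = 53/4
  d6 = d1*5 = 75
  d7 = d3/4 + d4 = 101/8
  d8 = d1*3 + d4 = 57
Walk from origin (0, 0):
  seg 1: down by d3 = 5/2 → (0, -5/2)
  seg 2: right by d5 = 53/4 → (53/4, -5/2)
  seg 3: down by d1 = 15 → (53/4, -35/2)
  seg 4: up by d6 = 75 → (53/4, 115/2)
  seg 5: down by d1 = 15 → (53/4, 85/2)
  seg 6: down by d7 = 101/8 → (53/4, 239/8)
  seg 7: down by d5 = 53/4 → (53/4, 133/8)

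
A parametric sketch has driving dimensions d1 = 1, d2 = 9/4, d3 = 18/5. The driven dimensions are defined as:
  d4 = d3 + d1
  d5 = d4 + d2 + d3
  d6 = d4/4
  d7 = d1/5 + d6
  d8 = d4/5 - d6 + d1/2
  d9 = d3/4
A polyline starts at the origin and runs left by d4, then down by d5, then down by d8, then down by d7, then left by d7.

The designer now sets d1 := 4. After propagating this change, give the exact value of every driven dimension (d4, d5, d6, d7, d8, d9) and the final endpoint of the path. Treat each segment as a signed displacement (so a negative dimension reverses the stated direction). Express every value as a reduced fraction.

Apply edit: d1 := 4
  d4 = d3 + d1 = 38/5
  d5 = d4 + d2 + d3 = 269/20
  d6 = d4/4 = 19/10
  d7 = d1/5 + d6 = 27/10
  d8 = d4/5 - d6 + d1/2 = 81/50
  d9 = d3/4 = 9/10
Walk from origin (0, 0):
  seg 1: left by d4 = 38/5 → (-38/5, 0)
  seg 2: down by d5 = 269/20 → (-38/5, -269/20)
  seg 3: down by d8 = 81/50 → (-38/5, -1507/100)
  seg 4: down by d7 = 27/10 → (-38/5, -1777/100)
  seg 5: left by d7 = 27/10 → (-103/10, -1777/100)

d4 = 38/5
d5 = 269/20
d6 = 19/10
d7 = 27/10
d8 = 81/50
d9 = 9/10
endpoint = (-103/10, -1777/100)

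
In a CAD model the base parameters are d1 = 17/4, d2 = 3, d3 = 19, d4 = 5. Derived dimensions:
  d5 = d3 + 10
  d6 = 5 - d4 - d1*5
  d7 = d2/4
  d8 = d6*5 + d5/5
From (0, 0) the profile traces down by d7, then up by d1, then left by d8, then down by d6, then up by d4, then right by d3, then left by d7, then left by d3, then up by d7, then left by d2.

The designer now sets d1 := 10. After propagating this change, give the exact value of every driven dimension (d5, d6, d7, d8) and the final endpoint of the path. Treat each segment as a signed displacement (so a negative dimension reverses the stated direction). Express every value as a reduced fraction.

d5 = 29
d6 = -50
d7 = 3/4
d8 = -1221/5
endpoint = (4809/20, 65)

Apply edit: d1 := 10
  d5 = d3 + 10 = 29
  d6 = 5 - d4 - d1*5 = -50
  d7 = d2/4 = 3/4
  d8 = d6*5 + d5/5 = -1221/5
Walk from origin (0, 0):
  seg 1: down by d7 = 3/4 → (0, -3/4)
  seg 2: up by d1 = 10 → (0, 37/4)
  seg 3: left by d8 = -1221/5 → (1221/5, 37/4)
  seg 4: down by d6 = -50 → (1221/5, 237/4)
  seg 5: up by d4 = 5 → (1221/5, 257/4)
  seg 6: right by d3 = 19 → (1316/5, 257/4)
  seg 7: left by d7 = 3/4 → (5249/20, 257/4)
  seg 8: left by d3 = 19 → (4869/20, 257/4)
  seg 9: up by d7 = 3/4 → (4869/20, 65)
  seg 10: left by d2 = 3 → (4809/20, 65)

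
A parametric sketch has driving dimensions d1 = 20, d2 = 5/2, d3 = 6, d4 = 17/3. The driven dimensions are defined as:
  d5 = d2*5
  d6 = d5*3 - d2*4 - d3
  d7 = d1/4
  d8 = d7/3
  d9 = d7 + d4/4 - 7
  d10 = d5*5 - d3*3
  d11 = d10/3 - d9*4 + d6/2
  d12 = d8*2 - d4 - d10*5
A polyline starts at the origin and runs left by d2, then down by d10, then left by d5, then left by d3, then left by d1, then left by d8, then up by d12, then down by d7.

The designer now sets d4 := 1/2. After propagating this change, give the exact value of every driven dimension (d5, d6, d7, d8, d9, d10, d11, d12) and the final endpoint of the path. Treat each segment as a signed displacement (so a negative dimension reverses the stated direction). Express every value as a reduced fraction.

Apply edit: d4 := 1/2
  d5 = d2*5 = 25/2
  d6 = d5*3 - d2*4 - d3 = 43/2
  d7 = d1/4 = 5
  d8 = d7/3 = 5/3
  d9 = d7 + d4/4 - 7 = -15/8
  d10 = d5*5 - d3*3 = 89/2
  d11 = d10/3 - d9*4 + d6/2 = 397/12
  d12 = d8*2 - d4 - d10*5 = -659/3
Walk from origin (0, 0):
  seg 1: left by d2 = 5/2 → (-5/2, 0)
  seg 2: down by d10 = 89/2 → (-5/2, -89/2)
  seg 3: left by d5 = 25/2 → (-15, -89/2)
  seg 4: left by d3 = 6 → (-21, -89/2)
  seg 5: left by d1 = 20 → (-41, -89/2)
  seg 6: left by d8 = 5/3 → (-128/3, -89/2)
  seg 7: up by d12 = -659/3 → (-128/3, -1585/6)
  seg 8: down by d7 = 5 → (-128/3, -1615/6)

d5 = 25/2
d6 = 43/2
d7 = 5
d8 = 5/3
d9 = -15/8
d10 = 89/2
d11 = 397/12
d12 = -659/3
endpoint = (-128/3, -1615/6)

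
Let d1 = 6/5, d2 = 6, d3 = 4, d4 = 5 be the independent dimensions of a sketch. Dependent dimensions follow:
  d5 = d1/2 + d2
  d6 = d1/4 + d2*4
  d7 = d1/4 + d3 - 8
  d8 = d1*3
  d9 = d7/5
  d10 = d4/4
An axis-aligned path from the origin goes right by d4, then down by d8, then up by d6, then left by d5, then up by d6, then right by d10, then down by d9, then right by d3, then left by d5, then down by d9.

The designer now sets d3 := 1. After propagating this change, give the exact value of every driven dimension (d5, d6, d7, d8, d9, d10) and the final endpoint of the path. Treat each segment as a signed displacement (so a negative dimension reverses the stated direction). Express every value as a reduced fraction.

d5 = 33/5
d6 = 243/10
d7 = -67/10
d8 = 18/5
d9 = -67/50
d10 = 5/4
endpoint = (-119/20, 1192/25)

Apply edit: d3 := 1
  d5 = d1/2 + d2 = 33/5
  d6 = d1/4 + d2*4 = 243/10
  d7 = d1/4 + d3 - 8 = -67/10
  d8 = d1*3 = 18/5
  d9 = d7/5 = -67/50
  d10 = d4/4 = 5/4
Walk from origin (0, 0):
  seg 1: right by d4 = 5 → (5, 0)
  seg 2: down by d8 = 18/5 → (5, -18/5)
  seg 3: up by d6 = 243/10 → (5, 207/10)
  seg 4: left by d5 = 33/5 → (-8/5, 207/10)
  seg 5: up by d6 = 243/10 → (-8/5, 45)
  seg 6: right by d10 = 5/4 → (-7/20, 45)
  seg 7: down by d9 = -67/50 → (-7/20, 2317/50)
  seg 8: right by d3 = 1 → (13/20, 2317/50)
  seg 9: left by d5 = 33/5 → (-119/20, 2317/50)
  seg 10: down by d9 = -67/50 → (-119/20, 1192/25)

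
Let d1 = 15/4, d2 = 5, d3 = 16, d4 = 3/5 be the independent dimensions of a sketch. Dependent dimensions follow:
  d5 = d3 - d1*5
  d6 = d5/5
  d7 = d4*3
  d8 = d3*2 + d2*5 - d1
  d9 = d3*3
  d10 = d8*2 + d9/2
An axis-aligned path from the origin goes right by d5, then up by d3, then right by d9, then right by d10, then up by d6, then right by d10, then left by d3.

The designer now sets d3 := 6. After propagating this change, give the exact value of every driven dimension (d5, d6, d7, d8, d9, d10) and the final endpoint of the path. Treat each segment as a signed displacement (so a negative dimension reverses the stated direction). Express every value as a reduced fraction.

Apply edit: d3 := 6
  d5 = d3 - d1*5 = -51/4
  d6 = d5/5 = -51/20
  d7 = d4*3 = 9/5
  d8 = d3*2 + d2*5 - d1 = 133/4
  d9 = d3*3 = 18
  d10 = d8*2 + d9/2 = 151/2
Walk from origin (0, 0):
  seg 1: right by d5 = -51/4 → (-51/4, 0)
  seg 2: up by d3 = 6 → (-51/4, 6)
  seg 3: right by d9 = 18 → (21/4, 6)
  seg 4: right by d10 = 151/2 → (323/4, 6)
  seg 5: up by d6 = -51/20 → (323/4, 69/20)
  seg 6: right by d10 = 151/2 → (625/4, 69/20)
  seg 7: left by d3 = 6 → (601/4, 69/20)

d5 = -51/4
d6 = -51/20
d7 = 9/5
d8 = 133/4
d9 = 18
d10 = 151/2
endpoint = (601/4, 69/20)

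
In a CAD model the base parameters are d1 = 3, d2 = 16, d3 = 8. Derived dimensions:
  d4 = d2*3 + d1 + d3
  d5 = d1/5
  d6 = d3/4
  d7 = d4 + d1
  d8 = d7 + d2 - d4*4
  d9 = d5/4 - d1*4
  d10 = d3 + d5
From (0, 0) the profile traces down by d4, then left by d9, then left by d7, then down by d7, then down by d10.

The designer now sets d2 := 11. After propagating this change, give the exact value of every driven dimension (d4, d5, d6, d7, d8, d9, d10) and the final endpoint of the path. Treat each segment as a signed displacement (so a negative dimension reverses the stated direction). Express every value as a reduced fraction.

Apply edit: d2 := 11
  d4 = d2*3 + d1 + d3 = 44
  d5 = d1/5 = 3/5
  d6 = d3/4 = 2
  d7 = d4 + d1 = 47
  d8 = d7 + d2 - d4*4 = -118
  d9 = d5/4 - d1*4 = -237/20
  d10 = d3 + d5 = 43/5
Walk from origin (0, 0):
  seg 1: down by d4 = 44 → (0, -44)
  seg 2: left by d9 = -237/20 → (237/20, -44)
  seg 3: left by d7 = 47 → (-703/20, -44)
  seg 4: down by d7 = 47 → (-703/20, -91)
  seg 5: down by d10 = 43/5 → (-703/20, -498/5)

d4 = 44
d5 = 3/5
d6 = 2
d7 = 47
d8 = -118
d9 = -237/20
d10 = 43/5
endpoint = (-703/20, -498/5)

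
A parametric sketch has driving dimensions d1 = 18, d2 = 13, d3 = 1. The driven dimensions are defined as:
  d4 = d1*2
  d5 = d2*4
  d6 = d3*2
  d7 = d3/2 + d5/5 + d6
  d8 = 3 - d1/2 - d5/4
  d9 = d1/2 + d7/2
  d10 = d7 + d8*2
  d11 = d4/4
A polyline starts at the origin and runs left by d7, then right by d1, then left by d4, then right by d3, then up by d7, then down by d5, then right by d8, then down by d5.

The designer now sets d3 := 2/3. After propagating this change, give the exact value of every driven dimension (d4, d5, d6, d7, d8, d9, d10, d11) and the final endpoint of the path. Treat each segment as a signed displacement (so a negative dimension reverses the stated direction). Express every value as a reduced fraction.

d4 = 36
d5 = 52
d6 = 4/3
d7 = 181/15
d8 = -19
d9 = 451/30
d10 = -389/15
d11 = 9
endpoint = (-242/5, -1379/15)

Apply edit: d3 := 2/3
  d4 = d1*2 = 36
  d5 = d2*4 = 52
  d6 = d3*2 = 4/3
  d7 = d3/2 + d5/5 + d6 = 181/15
  d8 = 3 - d1/2 - d5/4 = -19
  d9 = d1/2 + d7/2 = 451/30
  d10 = d7 + d8*2 = -389/15
  d11 = d4/4 = 9
Walk from origin (0, 0):
  seg 1: left by d7 = 181/15 → (-181/15, 0)
  seg 2: right by d1 = 18 → (89/15, 0)
  seg 3: left by d4 = 36 → (-451/15, 0)
  seg 4: right by d3 = 2/3 → (-147/5, 0)
  seg 5: up by d7 = 181/15 → (-147/5, 181/15)
  seg 6: down by d5 = 52 → (-147/5, -599/15)
  seg 7: right by d8 = -19 → (-242/5, -599/15)
  seg 8: down by d5 = 52 → (-242/5, -1379/15)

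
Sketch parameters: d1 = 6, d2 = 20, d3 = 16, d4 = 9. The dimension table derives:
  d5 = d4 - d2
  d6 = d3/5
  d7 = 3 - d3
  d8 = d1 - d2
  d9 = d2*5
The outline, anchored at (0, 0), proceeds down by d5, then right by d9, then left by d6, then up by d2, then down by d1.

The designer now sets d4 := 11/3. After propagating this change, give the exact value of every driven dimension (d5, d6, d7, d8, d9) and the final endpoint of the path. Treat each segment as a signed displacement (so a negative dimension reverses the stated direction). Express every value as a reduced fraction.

d5 = -49/3
d6 = 16/5
d7 = -13
d8 = -14
d9 = 100
endpoint = (484/5, 91/3)

Apply edit: d4 := 11/3
  d5 = d4 - d2 = -49/3
  d6 = d3/5 = 16/5
  d7 = 3 - d3 = -13
  d8 = d1 - d2 = -14
  d9 = d2*5 = 100
Walk from origin (0, 0):
  seg 1: down by d5 = -49/3 → (0, 49/3)
  seg 2: right by d9 = 100 → (100, 49/3)
  seg 3: left by d6 = 16/5 → (484/5, 49/3)
  seg 4: up by d2 = 20 → (484/5, 109/3)
  seg 5: down by d1 = 6 → (484/5, 91/3)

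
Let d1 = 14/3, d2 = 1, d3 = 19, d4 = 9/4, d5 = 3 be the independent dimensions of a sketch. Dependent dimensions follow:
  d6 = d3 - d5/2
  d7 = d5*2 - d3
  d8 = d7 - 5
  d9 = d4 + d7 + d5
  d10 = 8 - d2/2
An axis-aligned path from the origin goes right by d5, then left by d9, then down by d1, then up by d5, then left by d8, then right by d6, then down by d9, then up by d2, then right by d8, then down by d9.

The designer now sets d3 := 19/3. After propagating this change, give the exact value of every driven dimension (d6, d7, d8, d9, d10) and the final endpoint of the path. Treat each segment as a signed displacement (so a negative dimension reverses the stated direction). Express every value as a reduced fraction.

Apply edit: d3 := 19/3
  d6 = d3 - d5/2 = 29/6
  d7 = d5*2 - d3 = -1/3
  d8 = d7 - 5 = -16/3
  d9 = d4 + d7 + d5 = 59/12
  d10 = 8 - d2/2 = 15/2
Walk from origin (0, 0):
  seg 1: right by d5 = 3 → (3, 0)
  seg 2: left by d9 = 59/12 → (-23/12, 0)
  seg 3: down by d1 = 14/3 → (-23/12, -14/3)
  seg 4: up by d5 = 3 → (-23/12, -5/3)
  seg 5: left by d8 = -16/3 → (41/12, -5/3)
  seg 6: right by d6 = 29/6 → (33/4, -5/3)
  seg 7: down by d9 = 59/12 → (33/4, -79/12)
  seg 8: up by d2 = 1 → (33/4, -67/12)
  seg 9: right by d8 = -16/3 → (35/12, -67/12)
  seg 10: down by d9 = 59/12 → (35/12, -21/2)

d6 = 29/6
d7 = -1/3
d8 = -16/3
d9 = 59/12
d10 = 15/2
endpoint = (35/12, -21/2)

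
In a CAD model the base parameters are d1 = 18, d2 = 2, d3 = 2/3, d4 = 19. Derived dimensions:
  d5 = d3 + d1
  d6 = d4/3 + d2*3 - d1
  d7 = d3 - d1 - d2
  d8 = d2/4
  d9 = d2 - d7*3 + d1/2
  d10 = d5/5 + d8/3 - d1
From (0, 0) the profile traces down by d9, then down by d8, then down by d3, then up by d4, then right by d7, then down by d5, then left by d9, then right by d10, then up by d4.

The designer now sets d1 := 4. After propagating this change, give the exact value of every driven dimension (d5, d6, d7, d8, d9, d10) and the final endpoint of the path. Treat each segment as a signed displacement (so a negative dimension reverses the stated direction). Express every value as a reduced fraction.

Apply edit: d1 := 4
  d5 = d3 + d1 = 14/3
  d6 = d4/3 + d2*3 - d1 = 25/3
  d7 = d3 - d1 - d2 = -16/3
  d8 = d2/4 = 1/2
  d9 = d2 - d7*3 + d1/2 = 20
  d10 = d5/5 + d8/3 - d1 = -29/10
Walk from origin (0, 0):
  seg 1: down by d9 = 20 → (0, -20)
  seg 2: down by d8 = 1/2 → (0, -41/2)
  seg 3: down by d3 = 2/3 → (0, -127/6)
  seg 4: up by d4 = 19 → (0, -13/6)
  seg 5: right by d7 = -16/3 → (-16/3, -13/6)
  seg 6: down by d5 = 14/3 → (-16/3, -41/6)
  seg 7: left by d9 = 20 → (-76/3, -41/6)
  seg 8: right by d10 = -29/10 → (-847/30, -41/6)
  seg 9: up by d4 = 19 → (-847/30, 73/6)

d5 = 14/3
d6 = 25/3
d7 = -16/3
d8 = 1/2
d9 = 20
d10 = -29/10
endpoint = (-847/30, 73/6)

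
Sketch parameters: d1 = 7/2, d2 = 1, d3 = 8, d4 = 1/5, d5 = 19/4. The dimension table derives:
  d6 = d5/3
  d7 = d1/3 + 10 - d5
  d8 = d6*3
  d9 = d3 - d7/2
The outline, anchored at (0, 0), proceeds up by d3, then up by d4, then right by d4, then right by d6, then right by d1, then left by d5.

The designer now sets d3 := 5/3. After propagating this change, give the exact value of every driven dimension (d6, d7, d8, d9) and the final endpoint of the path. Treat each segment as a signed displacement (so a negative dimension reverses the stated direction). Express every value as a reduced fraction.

Apply edit: d3 := 5/3
  d6 = d5/3 = 19/12
  d7 = d1/3 + 10 - d5 = 77/12
  d8 = d6*3 = 19/4
  d9 = d3 - d7/2 = -37/24
Walk from origin (0, 0):
  seg 1: up by d3 = 5/3 → (0, 5/3)
  seg 2: up by d4 = 1/5 → (0, 28/15)
  seg 3: right by d4 = 1/5 → (1/5, 28/15)
  seg 4: right by d6 = 19/12 → (107/60, 28/15)
  seg 5: right by d1 = 7/2 → (317/60, 28/15)
  seg 6: left by d5 = 19/4 → (8/15, 28/15)

d6 = 19/12
d7 = 77/12
d8 = 19/4
d9 = -37/24
endpoint = (8/15, 28/15)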